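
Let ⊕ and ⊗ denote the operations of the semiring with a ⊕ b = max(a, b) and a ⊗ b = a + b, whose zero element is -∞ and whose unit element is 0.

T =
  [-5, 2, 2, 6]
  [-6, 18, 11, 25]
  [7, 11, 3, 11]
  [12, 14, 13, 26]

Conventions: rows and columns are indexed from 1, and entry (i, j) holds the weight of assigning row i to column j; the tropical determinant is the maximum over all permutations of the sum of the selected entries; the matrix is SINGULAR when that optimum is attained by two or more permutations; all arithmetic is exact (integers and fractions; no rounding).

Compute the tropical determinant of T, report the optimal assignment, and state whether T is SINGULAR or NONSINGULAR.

σ = (1, 2, 3, 4): (-5) + 18 + 3 + 26 = 42
σ = (1, 2, 4, 3): (-5) + 18 + 11 + 13 = 37
σ = (1, 3, 2, 4): (-5) + 11 + 11 + 26 = 43
σ = (1, 3, 4, 2): (-5) + 11 + 11 + 14 = 31
σ = (1, 4, 2, 3): (-5) + 25 + 11 + 13 = 44
σ = (1, 4, 3, 2): (-5) + 25 + 3 + 14 = 37
σ = (2, 1, 3, 4): 2 + (-6) + 3 + 26 = 25
σ = (2, 1, 4, 3): 2 + (-6) + 11 + 13 = 20
σ = (2, 3, 1, 4): 2 + 11 + 7 + 26 = 46
σ = (2, 3, 4, 1): 2 + 11 + 11 + 12 = 36
σ = (2, 4, 1, 3): 2 + 25 + 7 + 13 = 47
σ = (2, 4, 3, 1): 2 + 25 + 3 + 12 = 42
σ = (3, 1, 2, 4): 2 + (-6) + 11 + 26 = 33
σ = (3, 1, 4, 2): 2 + (-6) + 11 + 14 = 21
σ = (3, 2, 1, 4): 2 + 18 + 7 + 26 = 53
σ = (3, 2, 4, 1): 2 + 18 + 11 + 12 = 43
σ = (3, 4, 1, 2): 2 + 25 + 7 + 14 = 48
σ = (3, 4, 2, 1): 2 + 25 + 11 + 12 = 50
σ = (4, 1, 2, 3): 6 + (-6) + 11 + 13 = 24
σ = (4, 1, 3, 2): 6 + (-6) + 3 + 14 = 17
σ = (4, 2, 1, 3): 6 + 18 + 7 + 13 = 44
σ = (4, 2, 3, 1): 6 + 18 + 3 + 12 = 39
σ = (4, 3, 1, 2): 6 + 11 + 7 + 14 = 38
σ = (4, 3, 2, 1): 6 + 11 + 11 + 12 = 40
Optimal value attained by: σ = (3, 2, 1, 4).
Answer: det⊕(T) = 53; verdict: NONSINGULAR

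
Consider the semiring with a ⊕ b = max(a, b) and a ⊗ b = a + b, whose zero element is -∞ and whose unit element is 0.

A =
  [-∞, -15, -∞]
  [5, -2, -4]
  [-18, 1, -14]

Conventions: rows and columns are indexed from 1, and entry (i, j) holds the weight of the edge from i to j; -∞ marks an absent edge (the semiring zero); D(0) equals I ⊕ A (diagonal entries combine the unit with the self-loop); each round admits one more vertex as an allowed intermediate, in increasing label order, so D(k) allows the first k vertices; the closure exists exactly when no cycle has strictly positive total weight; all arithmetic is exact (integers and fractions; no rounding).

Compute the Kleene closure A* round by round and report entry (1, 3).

D(0):
  [0, -15, -∞]
  [5, 0, -4]
  [-18, 1, 0]
D(1):
  [0, -15, -∞]
  [5, 0, -4]
  [-18, 1, 0]
D(2):
  [0, -15, -19]
  [5, 0, -4]
  [6, 1, 0]
D(3):
  [0, -15, -19]
  [5, 0, -4]
  [6, 1, 0]
Answer: A*[1][3] = -19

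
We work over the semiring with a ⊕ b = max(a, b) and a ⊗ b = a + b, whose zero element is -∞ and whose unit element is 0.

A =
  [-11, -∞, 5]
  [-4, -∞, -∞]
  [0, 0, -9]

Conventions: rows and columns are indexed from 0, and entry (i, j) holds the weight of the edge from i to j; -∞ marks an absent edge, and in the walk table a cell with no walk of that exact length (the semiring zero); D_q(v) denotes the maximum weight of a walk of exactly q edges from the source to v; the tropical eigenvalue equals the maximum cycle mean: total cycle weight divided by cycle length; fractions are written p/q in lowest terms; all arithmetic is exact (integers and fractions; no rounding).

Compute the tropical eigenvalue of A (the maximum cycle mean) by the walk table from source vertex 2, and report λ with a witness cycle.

q=0: [-∞, -∞, 0]
q=1: [0, 0, -9]
q=2: [-4, -9, 5]
q=3: [5, 5, 1]
Optimal cycle mean attained by: cycle 0->2->0, total 5 + 0, length 2.
Answer: λ = 5/2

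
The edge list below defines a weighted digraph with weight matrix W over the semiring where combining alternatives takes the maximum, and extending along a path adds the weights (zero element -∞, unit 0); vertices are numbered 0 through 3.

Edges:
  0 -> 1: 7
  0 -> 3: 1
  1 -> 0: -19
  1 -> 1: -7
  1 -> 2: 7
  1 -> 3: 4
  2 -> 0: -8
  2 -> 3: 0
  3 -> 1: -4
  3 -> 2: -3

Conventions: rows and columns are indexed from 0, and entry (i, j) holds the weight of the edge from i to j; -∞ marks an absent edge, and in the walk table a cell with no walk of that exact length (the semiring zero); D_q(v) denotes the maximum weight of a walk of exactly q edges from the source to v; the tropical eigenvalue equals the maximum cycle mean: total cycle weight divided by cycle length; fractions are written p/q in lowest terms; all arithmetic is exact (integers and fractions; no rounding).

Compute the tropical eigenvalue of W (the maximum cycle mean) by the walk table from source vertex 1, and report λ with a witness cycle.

q=0: [-∞, 0, -∞, -∞]
q=1: [-19, -7, 7, 4]
q=2: [-1, 0, 1, 7]
q=3: [-7, 6, 7, 4]
q=4: [-1, 0, 13, 10]
Optimal cycle mean attained by: cycle 0->1->2->0, total 7 + 7 + (-8), length 3.
Answer: λ = 2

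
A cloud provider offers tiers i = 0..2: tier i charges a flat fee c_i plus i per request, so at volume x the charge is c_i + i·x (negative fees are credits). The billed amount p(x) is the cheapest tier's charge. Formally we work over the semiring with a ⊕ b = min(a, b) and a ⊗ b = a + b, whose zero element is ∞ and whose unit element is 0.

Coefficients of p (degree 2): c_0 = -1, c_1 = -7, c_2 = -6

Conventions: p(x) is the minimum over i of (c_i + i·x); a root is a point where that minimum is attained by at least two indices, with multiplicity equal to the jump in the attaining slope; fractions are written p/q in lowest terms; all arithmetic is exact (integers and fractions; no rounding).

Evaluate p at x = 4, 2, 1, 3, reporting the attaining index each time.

p(4) = min(-1+0·4=-1, -7+1·4=-3, -6+2·4=2) = -3 (attained by i=1)
p(2) = min(-1+0·2=-1, -7+1·2=-5, -6+2·2=-2) = -5 (attained by i=1)
p(1) = min(-1+0·1=-1, -7+1·1=-6, -6+2·1=-4) = -6 (attained by i=1)
p(3) = min(-1+0·3=-1, -7+1·3=-4, -6+2·3=0) = -4 (attained by i=1)
Answer: p(4) = -3; p(2) = -5; p(1) = -6; p(3) = -4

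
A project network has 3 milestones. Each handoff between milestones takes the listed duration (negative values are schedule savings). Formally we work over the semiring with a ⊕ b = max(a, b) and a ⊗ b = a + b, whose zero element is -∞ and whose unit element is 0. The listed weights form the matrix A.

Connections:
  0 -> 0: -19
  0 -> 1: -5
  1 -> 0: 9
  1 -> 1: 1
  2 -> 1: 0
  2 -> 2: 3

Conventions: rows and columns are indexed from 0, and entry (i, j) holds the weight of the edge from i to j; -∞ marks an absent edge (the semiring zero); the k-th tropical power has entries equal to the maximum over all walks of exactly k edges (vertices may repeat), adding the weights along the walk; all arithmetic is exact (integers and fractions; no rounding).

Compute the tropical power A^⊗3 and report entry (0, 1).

A^⊗2:
  [4, -4, -∞]
  [10, 4, -∞]
  [9, 3, 6]
A^⊗3:
  [5, -1, -∞]
  [13, 5, -∞]
  [12, 6, 9]
Key observation: the optimum is the walk 0->1->0->1, with weight (-5) + 9 + (-5) = -1.
Optimal value attained by: walk 0->1->0->1.
Answer: (A^⊗3)[0][1] = -1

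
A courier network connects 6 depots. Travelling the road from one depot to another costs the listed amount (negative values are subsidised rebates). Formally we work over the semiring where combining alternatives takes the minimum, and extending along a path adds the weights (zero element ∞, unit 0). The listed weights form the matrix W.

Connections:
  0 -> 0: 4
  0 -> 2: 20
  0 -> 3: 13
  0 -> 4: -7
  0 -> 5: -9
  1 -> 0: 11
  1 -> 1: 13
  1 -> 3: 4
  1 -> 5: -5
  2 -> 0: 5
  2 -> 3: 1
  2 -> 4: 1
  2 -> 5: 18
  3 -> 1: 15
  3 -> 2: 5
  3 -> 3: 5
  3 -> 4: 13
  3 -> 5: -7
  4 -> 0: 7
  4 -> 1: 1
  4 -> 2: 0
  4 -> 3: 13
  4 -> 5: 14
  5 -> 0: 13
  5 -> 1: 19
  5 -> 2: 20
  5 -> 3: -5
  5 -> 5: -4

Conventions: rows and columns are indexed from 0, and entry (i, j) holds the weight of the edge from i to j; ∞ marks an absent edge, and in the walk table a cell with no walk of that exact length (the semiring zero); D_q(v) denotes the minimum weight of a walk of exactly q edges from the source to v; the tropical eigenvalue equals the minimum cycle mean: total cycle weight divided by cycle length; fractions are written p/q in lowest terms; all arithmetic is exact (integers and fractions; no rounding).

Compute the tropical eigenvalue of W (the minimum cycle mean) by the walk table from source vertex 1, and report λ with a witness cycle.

q=0: [∞, 0, ∞, ∞, ∞, ∞]
q=1: [11, 13, ∞, 4, ∞, -5]
q=2: [8, 14, 9, -10, 4, -9]
q=3: [4, 5, -5, -14, 1, -17]
q=4: [-4, 1, -9, -22, -4, -21]
q=5: [-8, -7, -17, -26, -11, -29]
q=6: [-16, -11, -21, -34, -16, -33]
Optimal cycle mean attained by: cycle 3->5->3, total (-7) + (-5), length 2.
Answer: λ = -6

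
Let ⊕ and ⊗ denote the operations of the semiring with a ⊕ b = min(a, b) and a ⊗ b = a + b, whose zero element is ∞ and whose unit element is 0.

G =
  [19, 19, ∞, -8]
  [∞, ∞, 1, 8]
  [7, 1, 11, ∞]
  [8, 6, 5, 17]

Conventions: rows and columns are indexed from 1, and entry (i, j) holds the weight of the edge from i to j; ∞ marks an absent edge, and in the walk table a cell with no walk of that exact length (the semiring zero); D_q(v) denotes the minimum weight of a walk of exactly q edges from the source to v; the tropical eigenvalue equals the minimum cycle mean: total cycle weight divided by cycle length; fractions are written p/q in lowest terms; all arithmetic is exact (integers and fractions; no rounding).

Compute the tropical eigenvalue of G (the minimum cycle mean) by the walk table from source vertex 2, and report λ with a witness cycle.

q=0: [∞, 0, ∞, ∞]
q=1: [∞, ∞, 1, 8]
q=2: [8, 2, 12, 25]
q=3: [19, 13, 3, 0]
q=4: [8, 4, 5, 11]
Optimal cycle mean attained by: cycle 1->4->1, total (-8) + 8, length 2.
Answer: λ = 0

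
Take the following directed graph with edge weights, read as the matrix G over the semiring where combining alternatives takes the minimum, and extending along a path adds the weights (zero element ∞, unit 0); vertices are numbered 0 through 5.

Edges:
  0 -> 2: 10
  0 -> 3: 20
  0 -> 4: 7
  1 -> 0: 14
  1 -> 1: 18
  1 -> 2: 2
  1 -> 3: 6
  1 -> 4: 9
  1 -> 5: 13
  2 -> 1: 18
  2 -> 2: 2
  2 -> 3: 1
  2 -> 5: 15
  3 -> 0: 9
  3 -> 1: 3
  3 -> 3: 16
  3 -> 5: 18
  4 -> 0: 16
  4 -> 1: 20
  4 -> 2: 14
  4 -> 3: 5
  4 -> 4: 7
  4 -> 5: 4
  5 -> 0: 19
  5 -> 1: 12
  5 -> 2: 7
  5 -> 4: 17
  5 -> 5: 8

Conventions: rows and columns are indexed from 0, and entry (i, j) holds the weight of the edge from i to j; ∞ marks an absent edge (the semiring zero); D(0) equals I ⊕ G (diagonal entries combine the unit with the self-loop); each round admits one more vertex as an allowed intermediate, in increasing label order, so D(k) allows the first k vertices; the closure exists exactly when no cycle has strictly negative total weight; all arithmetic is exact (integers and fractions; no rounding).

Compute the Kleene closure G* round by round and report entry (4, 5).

D(0):
  [0, ∞, 10, 20, 7, ∞]
  [14, 0, 2, 6, 9, 13]
  [∞, 18, 0, 1, ∞, 15]
  [9, 3, ∞, 0, ∞, 18]
  [16, 20, 14, 5, 0, 4]
  [19, 12, 7, ∞, 17, 0]
D(1):
  [0, ∞, 10, 20, 7, ∞]
  [14, 0, 2, 6, 9, 13]
  [∞, 18, 0, 1, ∞, 15]
  [9, 3, 19, 0, 16, 18]
  [16, 20, 14, 5, 0, 4]
  [19, 12, 7, 39, 17, 0]
D(2):
  [0, ∞, 10, 20, 7, ∞]
  [14, 0, 2, 6, 9, 13]
  [32, 18, 0, 1, 27, 15]
  [9, 3, 5, 0, 12, 16]
  [16, 20, 14, 5, 0, 4]
  [19, 12, 7, 18, 17, 0]
D(3):
  [0, 28, 10, 11, 7, 25]
  [14, 0, 2, 3, 9, 13]
  [32, 18, 0, 1, 27, 15]
  [9, 3, 5, 0, 12, 16]
  [16, 20, 14, 5, 0, 4]
  [19, 12, 7, 8, 17, 0]
D(4):
  [0, 14, 10, 11, 7, 25]
  [12, 0, 2, 3, 9, 13]
  [10, 4, 0, 1, 13, 15]
  [9, 3, 5, 0, 12, 16]
  [14, 8, 10, 5, 0, 4]
  [17, 11, 7, 8, 17, 0]
D(5):
  [0, 14, 10, 11, 7, 11]
  [12, 0, 2, 3, 9, 13]
  [10, 4, 0, 1, 13, 15]
  [9, 3, 5, 0, 12, 16]
  [14, 8, 10, 5, 0, 4]
  [17, 11, 7, 8, 17, 0]
D(6):
  [0, 14, 10, 11, 7, 11]
  [12, 0, 2, 3, 9, 13]
  [10, 4, 0, 1, 13, 15]
  [9, 3, 5, 0, 12, 16]
  [14, 8, 10, 5, 0, 4]
  [17, 11, 7, 8, 17, 0]
Answer: G*[4][5] = 4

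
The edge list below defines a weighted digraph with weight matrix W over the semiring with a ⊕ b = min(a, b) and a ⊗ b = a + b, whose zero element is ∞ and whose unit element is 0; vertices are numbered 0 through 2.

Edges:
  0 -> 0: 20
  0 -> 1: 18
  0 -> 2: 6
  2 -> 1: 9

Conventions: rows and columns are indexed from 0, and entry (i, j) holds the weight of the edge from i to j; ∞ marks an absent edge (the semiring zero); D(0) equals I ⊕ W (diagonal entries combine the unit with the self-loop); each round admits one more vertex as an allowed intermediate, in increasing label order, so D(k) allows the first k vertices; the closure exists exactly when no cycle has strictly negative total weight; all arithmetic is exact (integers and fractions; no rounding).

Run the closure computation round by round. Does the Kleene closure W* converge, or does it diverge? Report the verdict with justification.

D(0):
  [0, 18, 6]
  [∞, 0, ∞]
  [∞, 9, 0]
D(1):
  [0, 18, 6]
  [∞, 0, ∞]
  [∞, 9, 0]
D(2):
  [0, 18, 6]
  [∞, 0, ∞]
  [∞, 9, 0]
D(3):
  [0, 15, 6]
  [∞, 0, ∞]
  [∞, 9, 0]
Key observation: every diagonal entry stays at the unit through all rounds, so no improving cycle exists.
Answer: CONVERGES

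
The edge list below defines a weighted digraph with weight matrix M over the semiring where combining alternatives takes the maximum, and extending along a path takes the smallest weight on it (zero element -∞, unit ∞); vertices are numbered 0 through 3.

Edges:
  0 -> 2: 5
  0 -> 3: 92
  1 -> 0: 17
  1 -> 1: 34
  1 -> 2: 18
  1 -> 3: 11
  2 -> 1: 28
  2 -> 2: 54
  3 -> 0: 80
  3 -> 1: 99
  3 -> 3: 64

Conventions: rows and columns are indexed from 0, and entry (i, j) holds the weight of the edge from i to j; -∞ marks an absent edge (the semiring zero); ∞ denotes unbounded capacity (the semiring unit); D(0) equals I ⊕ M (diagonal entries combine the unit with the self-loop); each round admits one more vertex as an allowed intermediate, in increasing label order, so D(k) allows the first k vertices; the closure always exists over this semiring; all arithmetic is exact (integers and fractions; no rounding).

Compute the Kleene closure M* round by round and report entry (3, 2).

D(0):
  [∞, -∞, 5, 92]
  [17, ∞, 18, 11]
  [-∞, 28, ∞, -∞]
  [80, 99, -∞, ∞]
D(1):
  [∞, -∞, 5, 92]
  [17, ∞, 18, 17]
  [-∞, 28, ∞, -∞]
  [80, 99, 5, ∞]
D(2):
  [∞, -∞, 5, 92]
  [17, ∞, 18, 17]
  [17, 28, ∞, 17]
  [80, 99, 18, ∞]
D(3):
  [∞, 5, 5, 92]
  [17, ∞, 18, 17]
  [17, 28, ∞, 17]
  [80, 99, 18, ∞]
D(4):
  [∞, 92, 18, 92]
  [17, ∞, 18, 17]
  [17, 28, ∞, 17]
  [80, 99, 18, ∞]
Answer: M*[3][2] = 18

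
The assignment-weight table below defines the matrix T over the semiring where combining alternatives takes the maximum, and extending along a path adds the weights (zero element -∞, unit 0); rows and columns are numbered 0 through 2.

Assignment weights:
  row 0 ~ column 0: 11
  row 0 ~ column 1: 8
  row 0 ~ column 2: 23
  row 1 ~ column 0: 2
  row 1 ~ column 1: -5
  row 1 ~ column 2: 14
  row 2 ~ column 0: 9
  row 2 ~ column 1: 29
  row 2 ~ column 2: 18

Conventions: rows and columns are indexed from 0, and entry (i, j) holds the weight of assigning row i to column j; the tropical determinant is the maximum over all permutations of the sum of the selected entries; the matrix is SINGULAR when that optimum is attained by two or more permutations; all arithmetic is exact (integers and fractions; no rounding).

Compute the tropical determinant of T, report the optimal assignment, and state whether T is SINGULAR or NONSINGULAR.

σ = (0, 1, 2): 11 + (-5) + 18 = 24
σ = (0, 2, 1): 11 + 14 + 29 = 54
σ = (1, 0, 2): 8 + 2 + 18 = 28
σ = (1, 2, 0): 8 + 14 + 9 = 31
σ = (2, 0, 1): 23 + 2 + 29 = 54
σ = (2, 1, 0): 23 + (-5) + 9 = 27
Optimal value attained by: σ = (0, 2, 1).
Answer: det⊕(T) = 54; verdict: SINGULAR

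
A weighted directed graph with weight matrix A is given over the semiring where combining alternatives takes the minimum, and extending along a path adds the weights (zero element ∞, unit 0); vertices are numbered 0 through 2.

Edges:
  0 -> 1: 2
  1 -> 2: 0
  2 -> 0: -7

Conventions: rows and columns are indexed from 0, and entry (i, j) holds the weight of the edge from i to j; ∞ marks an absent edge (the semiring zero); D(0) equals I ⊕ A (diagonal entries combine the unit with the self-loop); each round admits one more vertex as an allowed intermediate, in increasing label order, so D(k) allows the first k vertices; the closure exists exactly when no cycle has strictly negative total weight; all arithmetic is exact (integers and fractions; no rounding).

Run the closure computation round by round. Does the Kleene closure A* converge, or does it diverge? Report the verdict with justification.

D(0):
  [0, 2, ∞]
  [∞, 0, 0]
  [-7, ∞, 0]
D(1):
  [0, 2, ∞]
  [∞, 0, 0]
  [-7, -5, 0]
Detection: at round 2, diagonal entry (2, 2) turns strictly negative.
Key observation: the cycle 2->0->1->2 has total weight (-7) + 2 + 0, which is strictly negative.
Answer: DIVERGES — negative cycle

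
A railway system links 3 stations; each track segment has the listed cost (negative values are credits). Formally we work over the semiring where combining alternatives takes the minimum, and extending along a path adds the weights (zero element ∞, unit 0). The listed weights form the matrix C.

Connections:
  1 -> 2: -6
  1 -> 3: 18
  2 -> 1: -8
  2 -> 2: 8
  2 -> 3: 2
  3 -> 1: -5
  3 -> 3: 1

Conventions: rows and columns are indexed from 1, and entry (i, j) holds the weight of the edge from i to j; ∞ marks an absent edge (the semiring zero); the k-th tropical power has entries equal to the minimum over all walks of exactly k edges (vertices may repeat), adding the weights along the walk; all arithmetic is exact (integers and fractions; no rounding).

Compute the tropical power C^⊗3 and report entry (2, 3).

C^⊗2:
  [-14, 2, -4]
  [-3, -14, 3]
  [-4, -11, 2]
C^⊗3:
  [-9, -20, -3]
  [-22, -9, -12]
  [-19, -10, -9]
Key observation: the optimum is the walk 2->1->2->3, with weight (-8) + (-6) + 2 = -12.
Optimal value attained by: walk 2->1->2->3.
Answer: (C^⊗3)[2][3] = -12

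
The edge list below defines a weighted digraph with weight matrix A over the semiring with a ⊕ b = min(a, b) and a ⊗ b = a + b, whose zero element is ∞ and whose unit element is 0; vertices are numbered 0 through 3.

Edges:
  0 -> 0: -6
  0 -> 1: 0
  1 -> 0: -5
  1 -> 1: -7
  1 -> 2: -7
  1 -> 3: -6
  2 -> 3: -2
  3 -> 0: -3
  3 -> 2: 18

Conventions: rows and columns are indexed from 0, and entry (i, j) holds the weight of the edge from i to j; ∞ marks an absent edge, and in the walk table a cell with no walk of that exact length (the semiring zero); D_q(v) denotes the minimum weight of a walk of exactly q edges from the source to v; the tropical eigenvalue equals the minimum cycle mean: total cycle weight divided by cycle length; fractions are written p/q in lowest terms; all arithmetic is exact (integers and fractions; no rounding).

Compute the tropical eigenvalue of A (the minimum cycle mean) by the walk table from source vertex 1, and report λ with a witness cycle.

q=0: [∞, 0, ∞, ∞]
q=1: [-5, -7, -7, -6]
q=2: [-12, -14, -14, -13]
q=3: [-19, -21, -21, -20]
q=4: [-26, -28, -28, -27]
Optimal cycle mean attained by: cycle 1->1, total (-7), length 1.
Answer: λ = -7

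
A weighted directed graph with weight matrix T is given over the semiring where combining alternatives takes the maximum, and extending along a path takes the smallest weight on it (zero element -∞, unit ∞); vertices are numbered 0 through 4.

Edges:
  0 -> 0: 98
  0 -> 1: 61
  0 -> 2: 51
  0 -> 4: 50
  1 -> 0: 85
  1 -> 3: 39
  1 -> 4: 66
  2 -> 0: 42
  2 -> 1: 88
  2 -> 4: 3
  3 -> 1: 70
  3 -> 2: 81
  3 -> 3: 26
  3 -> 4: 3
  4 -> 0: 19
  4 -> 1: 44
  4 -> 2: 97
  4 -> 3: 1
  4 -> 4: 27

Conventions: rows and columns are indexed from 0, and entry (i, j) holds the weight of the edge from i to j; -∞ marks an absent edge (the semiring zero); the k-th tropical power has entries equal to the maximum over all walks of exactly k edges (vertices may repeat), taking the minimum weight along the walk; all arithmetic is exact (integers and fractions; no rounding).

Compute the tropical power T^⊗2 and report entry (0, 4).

T^⊗2:
  [98, 61, 51, 39, 61]
  [85, 61, 66, 26, 50]
  [85, 42, 42, 39, 66]
  [70, 81, 26, 39, 66]
  [44, 88, 27, 39, 44]
Key observation: the optimum is the walk 0->1->4, with weight 61 min 66 = 61.
Optimal value attained by: walk 0->1->4.
Answer: (T^⊗2)[0][4] = 61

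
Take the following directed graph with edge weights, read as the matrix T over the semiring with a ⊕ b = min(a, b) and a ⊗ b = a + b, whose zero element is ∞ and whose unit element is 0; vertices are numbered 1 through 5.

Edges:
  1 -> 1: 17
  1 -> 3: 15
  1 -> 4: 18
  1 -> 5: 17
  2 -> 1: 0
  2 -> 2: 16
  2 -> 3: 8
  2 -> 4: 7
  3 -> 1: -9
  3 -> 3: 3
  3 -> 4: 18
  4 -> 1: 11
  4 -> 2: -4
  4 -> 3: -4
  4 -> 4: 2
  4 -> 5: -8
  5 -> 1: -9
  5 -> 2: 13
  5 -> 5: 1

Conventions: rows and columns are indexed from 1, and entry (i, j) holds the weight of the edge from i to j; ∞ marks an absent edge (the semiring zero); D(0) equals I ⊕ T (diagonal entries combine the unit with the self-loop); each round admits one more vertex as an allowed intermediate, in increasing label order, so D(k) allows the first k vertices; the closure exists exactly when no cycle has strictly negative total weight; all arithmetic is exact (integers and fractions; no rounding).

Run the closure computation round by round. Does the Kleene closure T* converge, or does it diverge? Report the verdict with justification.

D(0):
  [0, ∞, 15, 18, 17]
  [0, 0, 8, 7, ∞]
  [-9, ∞, 0, 18, ∞]
  [11, -4, -4, 0, -8]
  [-9, 13, ∞, ∞, 0]
D(1):
  [0, ∞, 15, 18, 17]
  [0, 0, 8, 7, 17]
  [-9, ∞, 0, 9, 8]
  [11, -4, -4, 0, -8]
  [-9, 13, 6, 9, 0]
D(2):
  [0, ∞, 15, 18, 17]
  [0, 0, 8, 7, 17]
  [-9, ∞, 0, 9, 8]
  [-4, -4, -4, 0, -8]
  [-9, 13, 6, 9, 0]
D(3):
  [0, ∞, 15, 18, 17]
  [-1, 0, 8, 7, 16]
  [-9, ∞, 0, 9, 8]
  [-13, -4, -4, 0, -8]
  [-9, 13, 6, 9, 0]
D(4):
  [0, 14, 14, 18, 10]
  [-6, 0, 3, 7, -1]
  [-9, 5, 0, 9, 1]
  [-13, -4, -4, 0, -8]
  [-9, 5, 5, 9, 0]
D(5):
  [0, 14, 14, 18, 10]
  [-10, 0, 3, 7, -1]
  [-9, 5, 0, 9, 1]
  [-17, -4, -4, 0, -8]
  [-9, 5, 5, 9, 0]
Key observation: every diagonal entry stays at the unit through all rounds, so no improving cycle exists.
Answer: CONVERGES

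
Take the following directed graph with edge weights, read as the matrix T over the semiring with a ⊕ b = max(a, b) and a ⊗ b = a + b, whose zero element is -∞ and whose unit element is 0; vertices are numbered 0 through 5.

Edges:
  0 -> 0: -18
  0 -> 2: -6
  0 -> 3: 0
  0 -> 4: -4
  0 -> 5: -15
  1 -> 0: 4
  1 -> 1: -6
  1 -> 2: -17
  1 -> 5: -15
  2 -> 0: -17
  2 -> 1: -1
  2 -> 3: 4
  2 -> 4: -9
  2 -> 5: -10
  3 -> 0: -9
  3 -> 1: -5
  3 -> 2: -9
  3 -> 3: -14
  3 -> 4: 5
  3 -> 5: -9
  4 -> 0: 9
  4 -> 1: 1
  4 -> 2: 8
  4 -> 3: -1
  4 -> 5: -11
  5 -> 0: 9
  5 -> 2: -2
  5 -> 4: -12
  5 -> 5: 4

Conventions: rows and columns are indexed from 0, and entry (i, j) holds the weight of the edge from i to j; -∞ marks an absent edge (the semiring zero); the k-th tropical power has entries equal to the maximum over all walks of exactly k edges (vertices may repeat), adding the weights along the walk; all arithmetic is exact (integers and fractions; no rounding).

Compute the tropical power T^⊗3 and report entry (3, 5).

T^⊗2:
  [5, -3, 4, -2, 5, -9]
  [-2, -12, -2, 4, 0, -11]
  [3, -1, -1, -10, 9, -5]
  [14, 6, 13, 4, -9, -5]
  [5, 7, 3, 12, 5, -2]
  [13, -3, 3, 9, 5, 8]
T^⊗3:
  [14, 6, 13, 8, 3, -5]
  [9, 1, 8, 2, 9, -5]
  [18, 10, 17, 8, -1, -1]
  [10, 12, 8, 17, 10, 3]
  [14, 7, 13, 7, 17, 3]
  [17, 6, 13, 13, 14, 12]
Key observation: the optimum is the walk 3->4->2->5, with weight 5 + 8 + (-10) = 3.
Optimal value attained by: walk 3->4->2->5.
Answer: (T^⊗3)[3][5] = 3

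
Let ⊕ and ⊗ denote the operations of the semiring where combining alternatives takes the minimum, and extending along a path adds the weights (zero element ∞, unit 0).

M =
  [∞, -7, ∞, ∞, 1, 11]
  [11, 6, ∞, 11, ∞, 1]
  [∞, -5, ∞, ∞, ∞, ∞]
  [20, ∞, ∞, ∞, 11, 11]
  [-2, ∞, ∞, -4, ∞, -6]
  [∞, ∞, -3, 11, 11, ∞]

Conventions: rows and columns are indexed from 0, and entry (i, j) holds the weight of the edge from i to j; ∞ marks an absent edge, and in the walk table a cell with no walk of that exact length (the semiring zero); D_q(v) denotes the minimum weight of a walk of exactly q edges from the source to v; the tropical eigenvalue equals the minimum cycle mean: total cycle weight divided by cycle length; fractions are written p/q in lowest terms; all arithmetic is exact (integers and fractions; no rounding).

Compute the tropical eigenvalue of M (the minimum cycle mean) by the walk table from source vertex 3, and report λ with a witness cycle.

q=0: [∞, ∞, ∞, 0, ∞, ∞]
q=1: [20, ∞, ∞, ∞, 11, 11]
q=2: [9, 13, 8, 7, 21, 5]
q=3: [19, 2, 2, 16, 10, 14]
q=4: [8, -3, 11, 6, 20, 3]
q=5: [8, 1, 0, 8, 9, -2]
q=6: [7, -5, -5, 5, 9, 2]
Optimal cycle mean attained by: cycle 1->5->2->1, total 1 + (-3) + (-5), length 3.
Answer: λ = -7/3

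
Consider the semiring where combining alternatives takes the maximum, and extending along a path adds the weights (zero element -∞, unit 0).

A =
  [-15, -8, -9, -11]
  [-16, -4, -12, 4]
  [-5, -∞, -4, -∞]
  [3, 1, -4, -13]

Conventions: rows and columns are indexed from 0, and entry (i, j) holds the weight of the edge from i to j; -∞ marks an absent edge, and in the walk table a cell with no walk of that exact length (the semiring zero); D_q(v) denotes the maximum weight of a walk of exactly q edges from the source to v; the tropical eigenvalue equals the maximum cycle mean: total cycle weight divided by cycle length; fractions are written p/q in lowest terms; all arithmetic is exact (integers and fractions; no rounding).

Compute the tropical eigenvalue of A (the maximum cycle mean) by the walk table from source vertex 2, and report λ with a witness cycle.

q=0: [-∞, -∞, 0, -∞]
q=1: [-5, -∞, -4, -∞]
q=2: [-9, -13, -8, -16]
q=3: [-13, -15, -12, -9]
q=4: [-6, -8, -13, -11]
Optimal cycle mean attained by: cycle 1->3->1, total 4 + 1, length 2.
Answer: λ = 5/2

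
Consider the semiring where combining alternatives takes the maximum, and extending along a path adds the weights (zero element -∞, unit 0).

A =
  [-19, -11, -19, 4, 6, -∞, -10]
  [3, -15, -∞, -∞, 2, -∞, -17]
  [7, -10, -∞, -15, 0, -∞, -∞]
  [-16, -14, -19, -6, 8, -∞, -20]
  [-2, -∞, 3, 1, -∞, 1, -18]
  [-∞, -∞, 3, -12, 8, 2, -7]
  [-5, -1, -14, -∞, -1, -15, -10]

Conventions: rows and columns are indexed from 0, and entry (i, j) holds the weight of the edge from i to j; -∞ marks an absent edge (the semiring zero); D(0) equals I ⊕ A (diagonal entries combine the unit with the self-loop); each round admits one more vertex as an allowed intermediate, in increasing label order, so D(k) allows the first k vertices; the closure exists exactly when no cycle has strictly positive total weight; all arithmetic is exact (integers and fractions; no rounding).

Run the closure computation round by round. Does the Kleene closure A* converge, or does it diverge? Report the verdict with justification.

Detection: at round 0, diagonal entry (5, 5) turns strictly positive.
Key observation: the cycle 5->5 has total weight 2, which is strictly positive.
Answer: DIVERGES — positive cycle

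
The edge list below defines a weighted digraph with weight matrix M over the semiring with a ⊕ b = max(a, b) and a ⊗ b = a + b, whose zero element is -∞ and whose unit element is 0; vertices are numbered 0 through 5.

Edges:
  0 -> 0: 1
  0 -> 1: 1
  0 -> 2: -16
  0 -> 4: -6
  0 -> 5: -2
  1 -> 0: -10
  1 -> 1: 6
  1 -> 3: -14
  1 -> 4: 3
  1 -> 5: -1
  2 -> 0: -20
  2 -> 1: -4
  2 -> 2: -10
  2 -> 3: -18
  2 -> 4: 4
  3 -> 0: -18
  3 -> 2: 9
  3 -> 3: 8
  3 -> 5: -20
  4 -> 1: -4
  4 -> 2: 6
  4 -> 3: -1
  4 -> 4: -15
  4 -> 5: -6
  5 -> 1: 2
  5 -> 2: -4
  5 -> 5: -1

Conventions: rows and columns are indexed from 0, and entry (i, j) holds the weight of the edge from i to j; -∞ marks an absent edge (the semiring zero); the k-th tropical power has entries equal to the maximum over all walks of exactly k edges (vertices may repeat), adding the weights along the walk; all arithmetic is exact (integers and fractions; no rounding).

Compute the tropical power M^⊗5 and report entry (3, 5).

M^⊗2:
  [2, 7, 0, -7, 4, 0]
  [-4, 12, 9, 2, 9, 5]
  [-14, 2, 10, 3, -1, -2]
  [-10, 5, 17, 16, 13, -12]
  [-14, 2, 8, 7, 10, -5]
  [-8, 8, -5, -12, 5, 1]
M^⊗3:
  [3, 13, 10, 3, 10, 6]
  [2, 18, 15, 10, 15, 11]
  [-8, 8, 12, 11, 14, 1]
  [-2, 13, 25, 24, 21, 7]
  [-8, 8, 16, 15, 12, 4]
  [-2, 14, 11, 4, 11, 7]
M^⊗4:
  [4, 19, 16, 11, 16, 12]
  [8, 24, 21, 18, 21, 17]
  [-2, 14, 20, 19, 16, 8]
  [6, 21, 33, 32, 29, 15]
  [-2, 14, 24, 23, 20, 7]
  [4, 20, 17, 12, 17, 13]
M^⊗5:
  [9, 25, 22, 19, 22, 18]
  [14, 30, 27, 26, 27, 23]
  [4, 20, 28, 27, 24, 13]
  [14, 29, 41, 40, 37, 23]
  [5, 20, 32, 31, 28, 14]
  [10, 26, 23, 20, 23, 19]
Key observation: the optimum is the walk 3->3->3->2->4->5, with weight 8 + 8 + 9 + 4 + (-6) = 23.
Optimal value attained by: walk 3->3->3->2->4->5.
Answer: (M^⊗5)[3][5] = 23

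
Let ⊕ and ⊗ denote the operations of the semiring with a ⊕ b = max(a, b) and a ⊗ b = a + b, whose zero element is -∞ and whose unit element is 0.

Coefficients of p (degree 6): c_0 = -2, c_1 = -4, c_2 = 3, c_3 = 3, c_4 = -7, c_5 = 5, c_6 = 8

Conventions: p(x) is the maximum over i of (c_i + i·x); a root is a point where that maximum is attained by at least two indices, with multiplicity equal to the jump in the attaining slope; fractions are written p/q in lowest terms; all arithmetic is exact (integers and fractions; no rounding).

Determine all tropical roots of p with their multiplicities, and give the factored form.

hull edge (i=0, c=-2) to (i=2, c=3): slope 5/2, span 2
hull edge (i=2, c=3) to (i=6, c=8): slope 5/4, span 4
Factored form: p(x) = 8 ⊗ (x ⊕ (-5/2)) ⊗ (x ⊕ (-5/2)) ⊗ (x ⊕ (-5/4)) ⊗ (x ⊕ (-5/4)) ⊗ (x ⊕ (-5/4)) ⊗ (x ⊕ (-5/4))
Answer: roots = -5/2 (mult 2), -5/4 (mult 4)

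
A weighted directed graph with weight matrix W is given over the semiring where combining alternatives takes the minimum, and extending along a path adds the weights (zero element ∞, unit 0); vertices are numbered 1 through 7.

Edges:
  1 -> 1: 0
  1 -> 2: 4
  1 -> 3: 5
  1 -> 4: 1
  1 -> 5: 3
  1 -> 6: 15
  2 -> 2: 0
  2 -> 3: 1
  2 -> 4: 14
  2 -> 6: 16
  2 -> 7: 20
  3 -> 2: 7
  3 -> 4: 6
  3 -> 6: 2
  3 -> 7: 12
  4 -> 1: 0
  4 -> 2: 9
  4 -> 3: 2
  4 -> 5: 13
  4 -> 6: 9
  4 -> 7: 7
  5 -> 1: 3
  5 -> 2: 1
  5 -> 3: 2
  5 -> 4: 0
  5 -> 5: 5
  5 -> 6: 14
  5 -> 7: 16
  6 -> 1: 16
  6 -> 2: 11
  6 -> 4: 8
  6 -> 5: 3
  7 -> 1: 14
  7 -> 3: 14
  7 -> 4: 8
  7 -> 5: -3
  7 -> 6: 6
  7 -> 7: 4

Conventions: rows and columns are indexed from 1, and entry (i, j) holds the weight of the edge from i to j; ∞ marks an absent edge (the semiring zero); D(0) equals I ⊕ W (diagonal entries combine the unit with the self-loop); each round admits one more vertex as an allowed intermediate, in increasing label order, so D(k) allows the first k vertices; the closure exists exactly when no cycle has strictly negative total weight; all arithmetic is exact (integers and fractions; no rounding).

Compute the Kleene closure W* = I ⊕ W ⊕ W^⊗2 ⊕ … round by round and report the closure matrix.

D(0):
  [0, 4, 5, 1, 3, 15, ∞]
  [∞, 0, 1, 14, ∞, 16, 20]
  [∞, 7, 0, 6, ∞, 2, 12]
  [0, 9, 2, 0, 13, 9, 7]
  [3, 1, 2, 0, 0, 14, 16]
  [16, 11, ∞, 8, 3, 0, ∞]
  [14, ∞, 14, 8, -3, 6, 0]
D(1):
  [0, 4, 5, 1, 3, 15, ∞]
  [∞, 0, 1, 14, ∞, 16, 20]
  [∞, 7, 0, 6, ∞, 2, 12]
  [0, 4, 2, 0, 3, 9, 7]
  [3, 1, 2, 0, 0, 14, 16]
  [16, 11, 21, 8, 3, 0, ∞]
  [14, 18, 14, 8, -3, 6, 0]
D(2):
  [0, 4, 5, 1, 3, 15, 24]
  [∞, 0, 1, 14, ∞, 16, 20]
  [∞, 7, 0, 6, ∞, 2, 12]
  [0, 4, 2, 0, 3, 9, 7]
  [3, 1, 2, 0, 0, 14, 16]
  [16, 11, 12, 8, 3, 0, 31]
  [14, 18, 14, 8, -3, 6, 0]
D(3):
  [0, 4, 5, 1, 3, 7, 17]
  [∞, 0, 1, 7, ∞, 3, 13]
  [∞, 7, 0, 6, ∞, 2, 12]
  [0, 4, 2, 0, 3, 4, 7]
  [3, 1, 2, 0, 0, 4, 14]
  [16, 11, 12, 8, 3, 0, 24]
  [14, 18, 14, 8, -3, 6, 0]
D(4):
  [0, 4, 3, 1, 3, 5, 8]
  [7, 0, 1, 7, 10, 3, 13]
  [6, 7, 0, 6, 9, 2, 12]
  [0, 4, 2, 0, 3, 4, 7]
  [0, 1, 2, 0, 0, 4, 7]
  [8, 11, 10, 8, 3, 0, 15]
  [8, 12, 10, 8, -3, 6, 0]
D(5):
  [0, 4, 3, 1, 3, 5, 8]
  [7, 0, 1, 7, 10, 3, 13]
  [6, 7, 0, 6, 9, 2, 12]
  [0, 4, 2, 0, 3, 4, 7]
  [0, 1, 2, 0, 0, 4, 7]
  [3, 4, 5, 3, 3, 0, 10]
  [-3, -2, -1, -3, -3, 1, 0]
D(6):
  [0, 4, 3, 1, 3, 5, 8]
  [6, 0, 1, 6, 6, 3, 13]
  [5, 6, 0, 5, 5, 2, 12]
  [0, 4, 2, 0, 3, 4, 7]
  [0, 1, 2, 0, 0, 4, 7]
  [3, 4, 5, 3, 3, 0, 10]
  [-3, -2, -1, -3, -3, 1, 0]
D(7):
  [0, 4, 3, 1, 3, 5, 8]
  [6, 0, 1, 6, 6, 3, 13]
  [5, 6, 0, 5, 5, 2, 12]
  [0, 4, 2, 0, 3, 4, 7]
  [0, 1, 2, 0, 0, 4, 7]
  [3, 4, 5, 3, 3, 0, 10]
  [-3, -2, -1, -3, -3, 1, 0]
Answer: W* = [[0, 4, 3, 1, 3, 5, 8], [6, 0, 1, 6, 6, 3, 13], [5, 6, 0, 5, 5, 2, 12], [0, 4, 2, 0, 3, 4, 7], [0, 1, 2, 0, 0, 4, 7], [3, 4, 5, 3, 3, 0, 10], [-3, -2, -1, -3, -3, 1, 0]]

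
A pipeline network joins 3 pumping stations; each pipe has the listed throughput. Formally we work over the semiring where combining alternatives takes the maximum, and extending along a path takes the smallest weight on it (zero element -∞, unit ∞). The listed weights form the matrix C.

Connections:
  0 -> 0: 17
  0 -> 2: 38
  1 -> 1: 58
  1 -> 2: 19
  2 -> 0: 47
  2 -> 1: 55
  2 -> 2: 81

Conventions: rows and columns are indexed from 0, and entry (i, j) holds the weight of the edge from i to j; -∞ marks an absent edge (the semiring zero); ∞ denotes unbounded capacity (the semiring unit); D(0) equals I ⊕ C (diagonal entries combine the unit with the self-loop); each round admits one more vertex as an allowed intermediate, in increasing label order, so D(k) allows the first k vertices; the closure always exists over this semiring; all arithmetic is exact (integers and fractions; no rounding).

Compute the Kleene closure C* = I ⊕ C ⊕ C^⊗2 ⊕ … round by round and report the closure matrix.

D(0):
  [∞, -∞, 38]
  [-∞, ∞, 19]
  [47, 55, ∞]
D(1):
  [∞, -∞, 38]
  [-∞, ∞, 19]
  [47, 55, ∞]
D(2):
  [∞, -∞, 38]
  [-∞, ∞, 19]
  [47, 55, ∞]
D(3):
  [∞, 38, 38]
  [19, ∞, 19]
  [47, 55, ∞]
Answer: C* = [[∞, 38, 38], [19, ∞, 19], [47, 55, ∞]]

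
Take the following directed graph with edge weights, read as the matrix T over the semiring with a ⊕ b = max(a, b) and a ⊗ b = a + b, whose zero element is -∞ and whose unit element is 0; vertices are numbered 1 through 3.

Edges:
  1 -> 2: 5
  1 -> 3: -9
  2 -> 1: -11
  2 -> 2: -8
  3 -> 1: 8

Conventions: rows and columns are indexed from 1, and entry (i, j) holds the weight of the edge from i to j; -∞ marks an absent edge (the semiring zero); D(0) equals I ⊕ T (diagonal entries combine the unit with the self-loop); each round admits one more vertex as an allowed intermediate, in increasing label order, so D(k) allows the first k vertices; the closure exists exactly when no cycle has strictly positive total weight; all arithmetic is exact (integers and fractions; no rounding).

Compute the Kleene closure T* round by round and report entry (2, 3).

D(0):
  [0, 5, -9]
  [-11, 0, -∞]
  [8, -∞, 0]
D(1):
  [0, 5, -9]
  [-11, 0, -20]
  [8, 13, 0]
D(2):
  [0, 5, -9]
  [-11, 0, -20]
  [8, 13, 0]
D(3):
  [0, 5, -9]
  [-11, 0, -20]
  [8, 13, 0]
Answer: T*[2][3] = -20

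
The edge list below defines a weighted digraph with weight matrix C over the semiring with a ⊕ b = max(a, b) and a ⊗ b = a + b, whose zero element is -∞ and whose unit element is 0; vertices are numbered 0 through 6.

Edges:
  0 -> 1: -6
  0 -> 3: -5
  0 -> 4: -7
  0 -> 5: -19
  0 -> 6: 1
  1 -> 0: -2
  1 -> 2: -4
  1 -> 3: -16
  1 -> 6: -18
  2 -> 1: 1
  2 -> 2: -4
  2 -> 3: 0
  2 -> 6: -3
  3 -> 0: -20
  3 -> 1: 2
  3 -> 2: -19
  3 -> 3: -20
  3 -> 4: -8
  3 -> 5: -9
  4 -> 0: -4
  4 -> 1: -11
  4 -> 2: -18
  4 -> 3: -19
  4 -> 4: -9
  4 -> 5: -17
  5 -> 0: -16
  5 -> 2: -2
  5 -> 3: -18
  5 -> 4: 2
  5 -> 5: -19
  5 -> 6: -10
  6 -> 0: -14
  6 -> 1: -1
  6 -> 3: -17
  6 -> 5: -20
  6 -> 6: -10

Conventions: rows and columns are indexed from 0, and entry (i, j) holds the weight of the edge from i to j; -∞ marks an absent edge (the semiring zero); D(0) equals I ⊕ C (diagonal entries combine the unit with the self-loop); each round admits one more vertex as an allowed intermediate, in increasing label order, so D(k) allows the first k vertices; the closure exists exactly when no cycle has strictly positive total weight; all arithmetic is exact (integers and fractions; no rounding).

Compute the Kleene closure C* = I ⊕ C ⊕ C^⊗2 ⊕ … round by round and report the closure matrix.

D(0):
  [0, -6, -∞, -5, -7, -19, 1]
  [-2, 0, -4, -16, -∞, -∞, -18]
  [-∞, 1, 0, 0, -∞, -∞, -3]
  [-20, 2, -19, 0, -8, -9, -∞]
  [-4, -11, -18, -19, 0, -17, -∞]
  [-16, -∞, -2, -18, 2, 0, -10]
  [-14, -1, -∞, -17, -∞, -20, 0]
D(1):
  [0, -6, -∞, -5, -7, -19, 1]
  [-2, 0, -4, -7, -9, -21, -1]
  [-∞, 1, 0, 0, -∞, -∞, -3]
  [-20, 2, -19, 0, -8, -9, -19]
  [-4, -10, -18, -9, 0, -17, -3]
  [-16, -22, -2, -18, 2, 0, -10]
  [-14, -1, -∞, -17, -21, -20, 0]
D(2):
  [0, -6, -10, -5, -7, -19, 1]
  [-2, 0, -4, -7, -9, -21, -1]
  [-1, 1, 0, 0, -8, -20, 0]
  [0, 2, -2, 0, -7, -9, 1]
  [-4, -10, -14, -9, 0, -17, -3]
  [-16, -22, -2, -18, 2, 0, -10]
  [-3, -1, -5, -8, -10, -20, 0]
D(3):
  [0, -6, -10, -5, -7, -19, 1]
  [-2, 0, -4, -4, -9, -21, -1]
  [-1, 1, 0, 0, -8, -20, 0]
  [0, 2, -2, 0, -7, -9, 1]
  [-4, -10, -14, -9, 0, -17, -3]
  [-3, -1, -2, -2, 2, 0, -2]
  [-3, -1, -5, -5, -10, -20, 0]
D(4):
  [0, -3, -7, -5, -7, -14, 1]
  [-2, 0, -4, -4, -9, -13, -1]
  [0, 2, 0, 0, -7, -9, 1]
  [0, 2, -2, 0, -7, -9, 1]
  [-4, -7, -11, -9, 0, -17, -3]
  [-2, 0, -2, -2, 2, 0, -1]
  [-3, -1, -5, -5, -10, -14, 0]
D(5):
  [0, -3, -7, -5, -7, -14, 1]
  [-2, 0, -4, -4, -9, -13, -1]
  [0, 2, 0, 0, -7, -9, 1]
  [0, 2, -2, 0, -7, -9, 1]
  [-4, -7, -11, -9, 0, -17, -3]
  [-2, 0, -2, -2, 2, 0, -1]
  [-3, -1, -5, -5, -10, -14, 0]
D(6):
  [0, -3, -7, -5, -7, -14, 1]
  [-2, 0, -4, -4, -9, -13, -1]
  [0, 2, 0, 0, -7, -9, 1]
  [0, 2, -2, 0, -7, -9, 1]
  [-4, -7, -11, -9, 0, -17, -3]
  [-2, 0, -2, -2, 2, 0, -1]
  [-3, -1, -5, -5, -10, -14, 0]
D(7):
  [0, 0, -4, -4, -7, -13, 1]
  [-2, 0, -4, -4, -9, -13, -1]
  [0, 2, 0, 0, -7, -9, 1]
  [0, 2, -2, 0, -7, -9, 1]
  [-4, -4, -8, -8, 0, -17, -3]
  [-2, 0, -2, -2, 2, 0, -1]
  [-3, -1, -5, -5, -10, -14, 0]
Answer: C* = [[0, 0, -4, -4, -7, -13, 1], [-2, 0, -4, -4, -9, -13, -1], [0, 2, 0, 0, -7, -9, 1], [0, 2, -2, 0, -7, -9, 1], [-4, -4, -8, -8, 0, -17, -3], [-2, 0, -2, -2, 2, 0, -1], [-3, -1, -5, -5, -10, -14, 0]]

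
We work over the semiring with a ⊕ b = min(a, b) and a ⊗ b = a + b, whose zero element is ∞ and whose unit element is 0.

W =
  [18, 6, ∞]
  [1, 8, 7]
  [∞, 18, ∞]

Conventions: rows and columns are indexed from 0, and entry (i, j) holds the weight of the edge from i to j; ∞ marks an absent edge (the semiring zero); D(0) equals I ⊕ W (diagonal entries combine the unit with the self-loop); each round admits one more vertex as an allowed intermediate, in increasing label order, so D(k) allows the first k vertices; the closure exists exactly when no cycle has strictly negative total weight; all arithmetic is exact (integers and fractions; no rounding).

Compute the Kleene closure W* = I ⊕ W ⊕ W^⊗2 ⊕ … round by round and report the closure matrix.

D(0):
  [0, 6, ∞]
  [1, 0, 7]
  [∞, 18, 0]
D(1):
  [0, 6, ∞]
  [1, 0, 7]
  [∞, 18, 0]
D(2):
  [0, 6, 13]
  [1, 0, 7]
  [19, 18, 0]
D(3):
  [0, 6, 13]
  [1, 0, 7]
  [19, 18, 0]
Answer: W* = [[0, 6, 13], [1, 0, 7], [19, 18, 0]]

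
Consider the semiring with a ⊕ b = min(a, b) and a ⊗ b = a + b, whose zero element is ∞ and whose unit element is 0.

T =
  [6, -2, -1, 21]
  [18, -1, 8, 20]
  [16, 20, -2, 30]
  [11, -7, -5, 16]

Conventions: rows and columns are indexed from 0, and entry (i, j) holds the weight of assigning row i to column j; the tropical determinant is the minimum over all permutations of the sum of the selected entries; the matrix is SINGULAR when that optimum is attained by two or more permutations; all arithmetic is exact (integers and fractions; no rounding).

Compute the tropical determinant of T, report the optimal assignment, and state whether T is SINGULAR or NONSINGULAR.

σ = (0, 1, 2, 3): 6 + (-1) + (-2) + 16 = 19
σ = (0, 1, 3, 2): 6 + (-1) + 30 + (-5) = 30
σ = (0, 2, 1, 3): 6 + 8 + 20 + 16 = 50
σ = (0, 2, 3, 1): 6 + 8 + 30 + (-7) = 37
σ = (0, 3, 1, 2): 6 + 20 + 20 + (-5) = 41
σ = (0, 3, 2, 1): 6 + 20 + (-2) + (-7) = 17
σ = (1, 0, 2, 3): (-2) + 18 + (-2) + 16 = 30
σ = (1, 0, 3, 2): (-2) + 18 + 30 + (-5) = 41
σ = (1, 2, 0, 3): (-2) + 8 + 16 + 16 = 38
σ = (1, 2, 3, 0): (-2) + 8 + 30 + 11 = 47
σ = (1, 3, 0, 2): (-2) + 20 + 16 + (-5) = 29
σ = (1, 3, 2, 0): (-2) + 20 + (-2) + 11 = 27
σ = (2, 0, 1, 3): (-1) + 18 + 20 + 16 = 53
σ = (2, 0, 3, 1): (-1) + 18 + 30 + (-7) = 40
σ = (2, 1, 0, 3): (-1) + (-1) + 16 + 16 = 30
σ = (2, 1, 3, 0): (-1) + (-1) + 30 + 11 = 39
σ = (2, 3, 0, 1): (-1) + 20 + 16 + (-7) = 28
σ = (2, 3, 1, 0): (-1) + 20 + 20 + 11 = 50
σ = (3, 0, 1, 2): 21 + 18 + 20 + (-5) = 54
σ = (3, 0, 2, 1): 21 + 18 + (-2) + (-7) = 30
σ = (3, 1, 0, 2): 21 + (-1) + 16 + (-5) = 31
σ = (3, 1, 2, 0): 21 + (-1) + (-2) + 11 = 29
σ = (3, 2, 0, 1): 21 + 8 + 16 + (-7) = 38
σ = (3, 2, 1, 0): 21 + 8 + 20 + 11 = 60
Optimal value attained by: σ = (0, 3, 2, 1).
Answer: det⊕(T) = 17; verdict: NONSINGULAR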